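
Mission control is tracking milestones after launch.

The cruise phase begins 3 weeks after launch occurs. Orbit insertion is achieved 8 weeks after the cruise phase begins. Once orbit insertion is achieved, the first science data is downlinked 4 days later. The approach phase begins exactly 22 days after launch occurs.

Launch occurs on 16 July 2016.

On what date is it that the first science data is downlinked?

5 October 2016

Launch occurs: Jul 16, 2016.
The cruise phase begins: Jul 16, 2016 + 3 weeks = Aug 6, 2016.
Orbit insertion is achieved: Aug 6, 2016 + 8 weeks = Oct 1, 2016.
The first science data is downlinked: Oct 1, 2016 + 4 days = Oct 5, 2016.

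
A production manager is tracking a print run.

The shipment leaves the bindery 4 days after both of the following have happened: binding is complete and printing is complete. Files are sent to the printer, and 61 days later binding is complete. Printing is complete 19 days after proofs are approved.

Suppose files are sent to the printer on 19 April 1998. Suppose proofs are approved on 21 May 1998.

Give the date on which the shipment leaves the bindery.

Files are sent to the printer: Apr 19, 1998.
Binding is complete: Apr 19, 1998 + 61 days = Jun 19, 1998.
Proofs are approved: May 21, 1998.
Printing is complete: May 21, 1998 + 19 days = Jun 9, 1998.
Both prerequisites met — binding is complete (Jun 19, 1998), printing is complete (Jun 9, 1998); the later is Jun 19, 1998.
The shipment leaves the bindery: Jun 19, 1998 + 4 days = Jun 23, 1998.

23 June 1998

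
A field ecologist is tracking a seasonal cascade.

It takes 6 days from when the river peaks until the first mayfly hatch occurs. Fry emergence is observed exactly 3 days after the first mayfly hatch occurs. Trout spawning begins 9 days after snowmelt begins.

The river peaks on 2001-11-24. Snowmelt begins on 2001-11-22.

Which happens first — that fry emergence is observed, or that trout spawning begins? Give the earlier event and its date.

Trout spawning begins — 2001-12-01

The river peaks: Nov 24, 2001.
The first mayfly hatch occurs: Nov 24, 2001 + 6 days = Nov 30, 2001.
Fry emergence is observed: Nov 30, 2001 + 3 days = Dec 3, 2001.
Snowmelt begins: Nov 22, 2001.
Trout spawning begins: Nov 22, 2001 + 9 days = Dec 1, 2001.
Comparing: fry emergence is observed on Dec 3, 2001 vs trout spawning begins on Dec 1, 2001. Earlier: trout spawning begins.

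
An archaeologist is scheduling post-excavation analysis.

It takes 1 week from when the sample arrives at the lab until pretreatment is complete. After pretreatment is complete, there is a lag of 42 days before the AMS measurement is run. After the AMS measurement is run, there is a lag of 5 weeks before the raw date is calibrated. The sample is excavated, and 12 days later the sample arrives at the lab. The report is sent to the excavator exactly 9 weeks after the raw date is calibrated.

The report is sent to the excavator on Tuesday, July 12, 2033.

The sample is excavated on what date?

Thursday, February 3, 2033

The report is sent to the excavator: Jul 12, 2033.
The raw date is calibrated: Jul 12, 2033 − 9 weeks = May 10, 2033.
The AMS measurement is run: May 10, 2033 − 5 weeks = Apr 5, 2033.
Pretreatment is complete: Apr 5, 2033 − 42 days = Feb 22, 2033.
The sample arrives at the lab: Feb 22, 2033 − 1 week = Feb 15, 2033.
The sample is excavated: Feb 15, 2033 − 12 days = Feb 3, 2033.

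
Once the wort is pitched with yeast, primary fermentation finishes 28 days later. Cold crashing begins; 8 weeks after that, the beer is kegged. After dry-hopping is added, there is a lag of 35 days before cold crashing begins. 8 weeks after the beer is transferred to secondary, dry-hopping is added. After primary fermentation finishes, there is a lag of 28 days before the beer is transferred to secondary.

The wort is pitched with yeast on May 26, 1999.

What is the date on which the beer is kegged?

December 15, 1999

The wort is pitched with yeast: May 26, 1999.
Primary fermentation finishes: May 26, 1999 + 28 days = Jun 23, 1999.
The beer is transferred to secondary: Jun 23, 1999 + 28 days = Jul 21, 1999.
Dry-hopping is added: Jul 21, 1999 + 8 weeks = Sep 15, 1999.
Cold crashing begins: Sep 15, 1999 + 35 days = Oct 20, 1999.
The beer is kegged: Oct 20, 1999 + 8 weeks = Dec 15, 1999.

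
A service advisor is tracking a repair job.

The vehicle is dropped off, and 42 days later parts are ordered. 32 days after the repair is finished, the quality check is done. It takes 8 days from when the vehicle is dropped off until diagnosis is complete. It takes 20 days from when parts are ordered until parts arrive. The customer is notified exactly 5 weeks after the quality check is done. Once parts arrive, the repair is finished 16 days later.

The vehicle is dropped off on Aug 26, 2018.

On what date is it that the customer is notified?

Jan 18, 2019

The vehicle is dropped off: Aug 26, 2018.
Parts are ordered: Aug 26, 2018 + 42 days = Oct 7, 2018.
Parts arrive: Oct 7, 2018 + 20 days = Oct 27, 2018.
The repair is finished: Oct 27, 2018 + 16 days = Nov 12, 2018.
The quality check is done: Nov 12, 2018 + 32 days = Dec 14, 2018.
The customer is notified: Dec 14, 2018 + 5 weeks = Jan 18, 2019.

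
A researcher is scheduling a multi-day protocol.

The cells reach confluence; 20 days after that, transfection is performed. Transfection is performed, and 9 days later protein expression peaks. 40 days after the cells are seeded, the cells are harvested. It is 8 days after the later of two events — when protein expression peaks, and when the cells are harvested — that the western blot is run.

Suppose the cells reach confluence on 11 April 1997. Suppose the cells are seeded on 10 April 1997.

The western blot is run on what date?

28 May 1997

The cells reach confluence: Apr 11, 1997.
Transfection is performed: Apr 11, 1997 + 20 days = May 1, 1997.
Protein expression peaks: May 1, 1997 + 9 days = May 10, 1997.
The cells are seeded: Apr 10, 1997.
The cells are harvested: Apr 10, 1997 + 40 days = May 20, 1997.
Both prerequisites met — protein expression peaks (May 10, 1997), the cells are harvested (May 20, 1997); the later is May 20, 1997.
The western blot is run: May 20, 1997 + 8 days = May 28, 1997.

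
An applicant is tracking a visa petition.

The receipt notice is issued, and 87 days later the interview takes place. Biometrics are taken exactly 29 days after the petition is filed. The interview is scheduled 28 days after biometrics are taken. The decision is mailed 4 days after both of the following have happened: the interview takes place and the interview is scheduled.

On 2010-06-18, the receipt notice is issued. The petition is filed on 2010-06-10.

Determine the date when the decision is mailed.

2010-09-17

The receipt notice is issued: Jun 18, 2010.
The interview takes place: Jun 18, 2010 + 87 days = Sep 13, 2010.
The petition is filed: Jun 10, 2010.
Biometrics are taken: Jun 10, 2010 + 29 days = Jul 9, 2010.
The interview is scheduled: Jul 9, 2010 + 28 days = Aug 6, 2010.
Both prerequisites met — the interview takes place (Sep 13, 2010), the interview is scheduled (Aug 6, 2010); the later is Sep 13, 2010.
The decision is mailed: Sep 13, 2010 + 4 days = Sep 17, 2010.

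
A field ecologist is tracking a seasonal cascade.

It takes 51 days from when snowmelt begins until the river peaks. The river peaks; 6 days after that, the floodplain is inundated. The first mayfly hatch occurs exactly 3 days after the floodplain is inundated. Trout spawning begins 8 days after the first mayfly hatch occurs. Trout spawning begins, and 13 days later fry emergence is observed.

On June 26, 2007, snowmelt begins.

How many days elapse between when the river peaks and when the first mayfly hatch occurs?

9 days

Causal path: the river peaks → the floodplain is inundated → the first mayfly hatch occurs.
Total delay along the path: 6 + 3 = 9 days.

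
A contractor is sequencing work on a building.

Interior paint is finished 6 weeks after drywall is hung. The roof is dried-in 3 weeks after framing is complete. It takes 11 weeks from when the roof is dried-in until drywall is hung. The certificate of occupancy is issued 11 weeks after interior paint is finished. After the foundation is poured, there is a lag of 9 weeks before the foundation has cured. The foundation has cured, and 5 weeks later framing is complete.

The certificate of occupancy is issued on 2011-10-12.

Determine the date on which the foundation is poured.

2010-12-01

The certificate of occupancy is issued: Oct 12, 2011.
Interior paint is finished: Oct 12, 2011 − 11 weeks = Jul 27, 2011.
Drywall is hung: Jul 27, 2011 − 6 weeks = Jun 15, 2011.
The roof is dried-in: Jun 15, 2011 − 11 weeks = Mar 30, 2011.
Framing is complete: Mar 30, 2011 − 3 weeks = Mar 9, 2011.
The foundation has cured: Mar 9, 2011 − 5 weeks = Feb 2, 2011.
The foundation is poured: Feb 2, 2011 − 9 weeks = Dec 1, 2010.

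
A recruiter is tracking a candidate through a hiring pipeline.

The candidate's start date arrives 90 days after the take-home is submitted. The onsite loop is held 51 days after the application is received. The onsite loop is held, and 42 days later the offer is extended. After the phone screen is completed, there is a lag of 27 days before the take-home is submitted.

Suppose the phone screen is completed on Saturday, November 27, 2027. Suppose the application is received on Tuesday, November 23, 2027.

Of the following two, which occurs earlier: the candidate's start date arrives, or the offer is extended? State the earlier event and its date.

The offer is extended — Thursday, February 24, 2028

The phone screen is completed: Nov 27, 2027.
The take-home is submitted: Nov 27, 2027 + 27 days = Dec 24, 2027.
The candidate's start date arrives: Dec 24, 2027 + 90 days = Mar 23, 2028.
The application is received: Nov 23, 2027.
The onsite loop is held: Nov 23, 2027 + 51 days = Jan 13, 2028.
The offer is extended: Jan 13, 2028 + 42 days = Feb 24, 2028.
Comparing: the candidate's start date arrives on Mar 23, 2028 vs the offer is extended on Feb 24, 2028. Earlier: the offer is extended.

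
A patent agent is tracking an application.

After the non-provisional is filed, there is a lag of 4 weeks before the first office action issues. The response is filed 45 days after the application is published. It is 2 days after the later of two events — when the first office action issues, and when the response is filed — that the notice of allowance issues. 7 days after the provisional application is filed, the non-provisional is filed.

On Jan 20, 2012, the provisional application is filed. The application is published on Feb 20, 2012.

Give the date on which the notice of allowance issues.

The provisional application is filed: Jan 20, 2012.
The non-provisional is filed: Jan 20, 2012 + 7 days = Jan 27, 2012.
The first office action issues: Jan 27, 2012 + 4 weeks = Feb 24, 2012.
The application is published: Feb 20, 2012.
The response is filed: Feb 20, 2012 + 45 days = Apr 5, 2012.
Both prerequisites met — the first office action issues (Feb 24, 2012), the response is filed (Apr 5, 2012); the later is Apr 5, 2012.
The notice of allowance issues: Apr 5, 2012 + 2 days = Apr 7, 2012.

Apr 7, 2012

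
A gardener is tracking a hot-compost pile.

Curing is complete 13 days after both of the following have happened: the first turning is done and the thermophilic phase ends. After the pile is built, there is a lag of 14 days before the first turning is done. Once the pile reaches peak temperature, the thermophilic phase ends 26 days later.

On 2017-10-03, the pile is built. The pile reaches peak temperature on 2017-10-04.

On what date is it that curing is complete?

The pile is built: Oct 3, 2017.
The first turning is done: Oct 3, 2017 + 14 days = Oct 17, 2017.
The pile reaches peak temperature: Oct 4, 2017.
The thermophilic phase ends: Oct 4, 2017 + 26 days = Oct 30, 2017.
Both prerequisites met — the first turning is done (Oct 17, 2017), the thermophilic phase ends (Oct 30, 2017); the later is Oct 30, 2017.
Curing is complete: Oct 30, 2017 + 13 days = Nov 12, 2017.

2017-11-12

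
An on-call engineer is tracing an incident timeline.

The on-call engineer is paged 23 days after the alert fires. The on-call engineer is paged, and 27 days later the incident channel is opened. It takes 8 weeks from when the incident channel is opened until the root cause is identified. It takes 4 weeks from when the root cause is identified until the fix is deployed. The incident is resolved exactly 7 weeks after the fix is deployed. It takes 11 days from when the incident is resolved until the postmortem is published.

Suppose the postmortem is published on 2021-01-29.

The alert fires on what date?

2020-07-19

The postmortem is published: Jan 29, 2021.
The incident is resolved: Jan 29, 2021 − 11 days = Jan 18, 2021.
The fix is deployed: Jan 18, 2021 − 7 weeks = Nov 30, 2020.
The root cause is identified: Nov 30, 2020 − 4 weeks = Nov 2, 2020.
The incident channel is opened: Nov 2, 2020 − 8 weeks = Sep 7, 2020.
The on-call engineer is paged: Sep 7, 2020 − 27 days = Aug 11, 2020.
The alert fires: Aug 11, 2020 − 23 days = Jul 19, 2020.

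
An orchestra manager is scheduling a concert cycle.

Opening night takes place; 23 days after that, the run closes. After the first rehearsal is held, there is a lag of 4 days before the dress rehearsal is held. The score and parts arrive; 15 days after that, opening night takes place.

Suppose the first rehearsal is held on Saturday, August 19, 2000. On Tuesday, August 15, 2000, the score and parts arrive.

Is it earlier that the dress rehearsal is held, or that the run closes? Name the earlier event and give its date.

The dress rehearsal is held — Wednesday, August 23, 2000

The first rehearsal is held: Aug 19, 2000.
The dress rehearsal is held: Aug 19, 2000 + 4 days = Aug 23, 2000.
The score and parts arrive: Aug 15, 2000.
Opening night takes place: Aug 15, 2000 + 15 days = Aug 30, 2000.
The run closes: Aug 30, 2000 + 23 days = Sep 22, 2000.
Comparing: the dress rehearsal is held on Aug 23, 2000 vs the run closes on Sep 22, 2000. Earlier: the dress rehearsal is held.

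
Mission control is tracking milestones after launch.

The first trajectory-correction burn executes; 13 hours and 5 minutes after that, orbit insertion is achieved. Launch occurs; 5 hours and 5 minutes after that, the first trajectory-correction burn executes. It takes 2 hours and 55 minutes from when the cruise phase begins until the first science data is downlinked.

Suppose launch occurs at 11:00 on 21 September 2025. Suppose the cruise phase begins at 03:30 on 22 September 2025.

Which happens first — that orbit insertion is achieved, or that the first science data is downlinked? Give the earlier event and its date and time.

Orbit insertion is achieved — 05:10 on 22 September 2025

Launch occurs: 11:00 Sep 21, 2025.
The first trajectory-correction burn executes: 11:00 Sep 21, 2025 + 5h05m = 16:05 Sep 21, 2025.
Orbit insertion is achieved: 16:05 Sep 21, 2025 + 13h05m = 05:10 Sep 22, 2025.
The cruise phase begins: 03:30 Sep 22, 2025.
The first science data is downlinked: 03:30 Sep 22, 2025 + 2h55m = 06:25 Sep 22, 2025.
Comparing: orbit insertion is achieved at 05:10 Sep 22, 2025 vs the first science data is downlinked at 06:25 Sep 22, 2025. Earlier: orbit insertion is achieved.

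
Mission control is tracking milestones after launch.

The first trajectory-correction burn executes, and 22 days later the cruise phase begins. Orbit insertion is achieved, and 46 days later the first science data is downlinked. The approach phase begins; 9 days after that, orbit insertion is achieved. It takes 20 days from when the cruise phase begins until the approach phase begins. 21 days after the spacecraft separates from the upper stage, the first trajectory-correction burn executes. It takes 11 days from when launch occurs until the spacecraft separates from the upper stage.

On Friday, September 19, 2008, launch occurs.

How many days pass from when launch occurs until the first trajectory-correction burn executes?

32 days

Causal path: launch occurs → the spacecraft separates from the upper stage → the first trajectory-correction burn executes.
Total delay along the path: 11 + 21 = 32 days.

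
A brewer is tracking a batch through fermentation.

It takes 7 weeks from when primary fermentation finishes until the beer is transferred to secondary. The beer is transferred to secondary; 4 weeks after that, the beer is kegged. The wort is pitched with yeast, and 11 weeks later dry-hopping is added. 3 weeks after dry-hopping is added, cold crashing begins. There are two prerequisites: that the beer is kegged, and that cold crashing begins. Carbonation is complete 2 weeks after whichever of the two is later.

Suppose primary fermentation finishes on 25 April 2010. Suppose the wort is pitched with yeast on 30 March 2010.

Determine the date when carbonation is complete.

25 July 2010

Primary fermentation finishes: Apr 25, 2010.
The beer is transferred to secondary: Apr 25, 2010 + 7 weeks = Jun 13, 2010.
The beer is kegged: Jun 13, 2010 + 4 weeks = Jul 11, 2010.
The wort is pitched with yeast: Mar 30, 2010.
Dry-hopping is added: Mar 30, 2010 + 11 weeks = Jun 15, 2010.
Cold crashing begins: Jun 15, 2010 + 3 weeks = Jul 6, 2010.
Both prerequisites met — the beer is kegged (Jul 11, 2010), cold crashing begins (Jul 6, 2010); the later is Jul 11, 2010.
Carbonation is complete: Jul 11, 2010 + 2 weeks = Jul 25, 2010.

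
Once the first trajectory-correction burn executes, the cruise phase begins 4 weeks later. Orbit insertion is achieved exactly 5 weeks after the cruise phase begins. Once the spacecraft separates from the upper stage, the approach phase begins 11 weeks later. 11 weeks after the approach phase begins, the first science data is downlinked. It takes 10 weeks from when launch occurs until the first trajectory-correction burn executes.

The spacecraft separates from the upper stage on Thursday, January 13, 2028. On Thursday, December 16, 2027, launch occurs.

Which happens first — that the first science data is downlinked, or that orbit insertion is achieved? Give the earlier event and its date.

Orbit insertion is achieved — Thursday, April 27, 2028

The spacecraft separates from the upper stage: Jan 13, 2028.
The approach phase begins: Jan 13, 2028 + 11 weeks = Mar 30, 2028.
The first science data is downlinked: Mar 30, 2028 + 11 weeks = Jun 15, 2028.
Launch occurs: Dec 16, 2027.
The first trajectory-correction burn executes: Dec 16, 2027 + 10 weeks = Feb 24, 2028.
The cruise phase begins: Feb 24, 2028 + 4 weeks = Mar 23, 2028.
Orbit insertion is achieved: Mar 23, 2028 + 5 weeks = Apr 27, 2028.
Comparing: the first science data is downlinked on Jun 15, 2028 vs orbit insertion is achieved on Apr 27, 2028. Earlier: orbit insertion is achieved.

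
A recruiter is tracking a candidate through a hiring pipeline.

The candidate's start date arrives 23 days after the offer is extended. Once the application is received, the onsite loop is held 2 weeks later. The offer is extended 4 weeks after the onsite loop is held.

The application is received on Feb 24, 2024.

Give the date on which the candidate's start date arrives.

Apr 29, 2024

The application is received: Feb 24, 2024.
The onsite loop is held: Feb 24, 2024 + 2 weeks = Mar 9, 2024.
The offer is extended: Mar 9, 2024 + 4 weeks = Apr 6, 2024.
The candidate's start date arrives: Apr 6, 2024 + 23 days = Apr 29, 2024.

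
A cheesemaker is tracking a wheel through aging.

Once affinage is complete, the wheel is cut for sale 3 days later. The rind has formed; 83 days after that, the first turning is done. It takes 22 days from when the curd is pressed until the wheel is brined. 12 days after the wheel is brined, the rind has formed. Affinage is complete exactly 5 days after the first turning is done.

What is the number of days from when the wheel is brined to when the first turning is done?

Causal path: the wheel is brined → the rind has formed → the first turning is done.
Total delay along the path: 12 + 83 = 95 days.

95 days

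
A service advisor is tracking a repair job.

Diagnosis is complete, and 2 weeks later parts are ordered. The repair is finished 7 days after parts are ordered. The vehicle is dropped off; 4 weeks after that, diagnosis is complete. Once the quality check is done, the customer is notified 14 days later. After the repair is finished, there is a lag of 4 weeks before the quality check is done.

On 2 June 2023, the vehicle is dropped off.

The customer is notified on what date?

The vehicle is dropped off: Jun 2, 2023.
Diagnosis is complete: Jun 2, 2023 + 4 weeks = Jun 30, 2023.
Parts are ordered: Jun 30, 2023 + 2 weeks = Jul 14, 2023.
The repair is finished: Jul 14, 2023 + 7 days = Jul 21, 2023.
The quality check is done: Jul 21, 2023 + 4 weeks = Aug 18, 2023.
The customer is notified: Aug 18, 2023 + 14 days = Sep 1, 2023.

1 September 2023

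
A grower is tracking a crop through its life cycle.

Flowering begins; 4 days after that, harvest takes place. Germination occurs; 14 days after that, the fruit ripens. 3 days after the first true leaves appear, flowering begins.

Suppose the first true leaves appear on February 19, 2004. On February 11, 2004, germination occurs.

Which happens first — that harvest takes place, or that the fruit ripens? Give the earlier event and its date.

The fruit ripens — February 25, 2004

The first true leaves appear: Feb 19, 2004.
Flowering begins: Feb 19, 2004 + 3 days = Feb 22, 2004.
Harvest takes place: Feb 22, 2004 + 4 days = Feb 26, 2004.
Germination occurs: Feb 11, 2004.
The fruit ripens: Feb 11, 2004 + 14 days = Feb 25, 2004.
Comparing: harvest takes place on Feb 26, 2004 vs the fruit ripens on Feb 25, 2004. Earlier: the fruit ripens.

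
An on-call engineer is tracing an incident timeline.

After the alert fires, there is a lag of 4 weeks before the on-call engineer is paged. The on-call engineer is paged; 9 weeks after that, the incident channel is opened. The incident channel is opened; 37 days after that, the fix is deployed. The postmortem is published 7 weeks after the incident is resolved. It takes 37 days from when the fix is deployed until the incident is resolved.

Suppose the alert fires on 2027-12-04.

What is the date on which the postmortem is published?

The alert fires: Dec 4, 2027.
The on-call engineer is paged: Dec 4, 2027 + 4 weeks = Jan 1, 2028.
The incident channel is opened: Jan 1, 2028 + 9 weeks = Mar 4, 2028.
The fix is deployed: Mar 4, 2028 + 37 days = Apr 10, 2028.
The incident is resolved: Apr 10, 2028 + 37 days = May 17, 2028.
The postmortem is published: May 17, 2028 + 7 weeks = Jul 5, 2028.

2028-07-05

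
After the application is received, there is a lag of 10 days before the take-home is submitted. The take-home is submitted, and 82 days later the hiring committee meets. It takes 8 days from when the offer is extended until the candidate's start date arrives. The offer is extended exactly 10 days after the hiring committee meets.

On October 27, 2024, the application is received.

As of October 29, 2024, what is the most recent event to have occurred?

The application is received: Oct 27, 2024.
The take-home is submitted: Oct 27, 2024 + 10 days = Nov 6, 2024.
The hiring committee meets: Nov 6, 2024 + 82 days = Jan 27, 2025.
The offer is extended: Jan 27, 2025 + 10 days = Feb 6, 2025.
The candidate's start date arrives: Feb 6, 2025 + 8 days = Feb 14, 2025.
Oct 29, 2024 falls between when the application is received (Oct 27, 2024) and when the take-home is submitted (Nov 6, 2024).

The application is received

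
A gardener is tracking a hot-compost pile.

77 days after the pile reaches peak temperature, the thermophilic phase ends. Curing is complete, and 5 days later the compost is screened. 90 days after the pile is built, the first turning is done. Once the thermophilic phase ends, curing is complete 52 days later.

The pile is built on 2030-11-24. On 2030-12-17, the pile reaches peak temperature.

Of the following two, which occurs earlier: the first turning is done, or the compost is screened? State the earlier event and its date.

The first turning is done — 2031-02-22

The pile is built: Nov 24, 2030.
The first turning is done: Nov 24, 2030 + 90 days = Feb 22, 2031.
The pile reaches peak temperature: Dec 17, 2030.
The thermophilic phase ends: Dec 17, 2030 + 77 days = Mar 4, 2031.
Curing is complete: Mar 4, 2031 + 52 days = Apr 25, 2031.
The compost is screened: Apr 25, 2031 + 5 days = Apr 30, 2031.
Comparing: the first turning is done on Feb 22, 2031 vs the compost is screened on Apr 30, 2031. Earlier: the first turning is done.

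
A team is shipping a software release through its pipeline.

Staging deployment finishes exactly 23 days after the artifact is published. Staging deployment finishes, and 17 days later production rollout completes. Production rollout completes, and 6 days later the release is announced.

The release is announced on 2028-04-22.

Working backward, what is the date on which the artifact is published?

2028-03-07

The release is announced: Apr 22, 2028.
Production rollout completes: Apr 22, 2028 − 6 days = Apr 16, 2028.
Staging deployment finishes: Apr 16, 2028 − 17 days = Mar 30, 2028.
The artifact is published: Mar 30, 2028 − 23 days = Mar 7, 2028.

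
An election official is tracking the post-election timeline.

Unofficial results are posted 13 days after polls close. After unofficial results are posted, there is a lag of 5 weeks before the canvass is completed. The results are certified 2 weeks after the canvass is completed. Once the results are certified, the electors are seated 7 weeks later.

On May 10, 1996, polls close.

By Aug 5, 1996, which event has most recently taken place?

Polls close: May 10, 1996.
Unofficial results are posted: May 10, 1996 + 13 days = May 23, 1996.
The canvass is completed: May 23, 1996 + 5 weeks = Jun 27, 1996.
The results are certified: Jun 27, 1996 + 2 weeks = Jul 11, 1996.
The electors are seated: Jul 11, 1996 + 7 weeks = Aug 29, 1996.
Aug 5, 1996 falls between when the results are certified (Jul 11, 1996) and when the electors are seated (Aug 29, 1996).

The results are certified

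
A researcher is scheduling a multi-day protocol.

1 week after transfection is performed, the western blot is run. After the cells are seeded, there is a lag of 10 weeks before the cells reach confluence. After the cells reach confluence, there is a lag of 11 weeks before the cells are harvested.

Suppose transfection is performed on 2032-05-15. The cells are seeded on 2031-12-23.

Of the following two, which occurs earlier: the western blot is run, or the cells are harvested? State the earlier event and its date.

The cells are harvested — 2032-05-18

Transfection is performed: May 15, 2032.
The western blot is run: May 15, 2032 + 1 week = May 22, 2032.
The cells are seeded: Dec 23, 2031.
The cells reach confluence: Dec 23, 2031 + 10 weeks = Mar 2, 2032.
The cells are harvested: Mar 2, 2032 + 11 weeks = May 18, 2032.
Comparing: the western blot is run on May 22, 2032 vs the cells are harvested on May 18, 2032. Earlier: the cells are harvested.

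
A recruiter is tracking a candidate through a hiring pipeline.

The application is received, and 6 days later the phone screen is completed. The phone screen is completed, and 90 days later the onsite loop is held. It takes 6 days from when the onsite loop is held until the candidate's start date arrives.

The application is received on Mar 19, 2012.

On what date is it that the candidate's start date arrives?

Jun 29, 2012

The application is received: Mar 19, 2012.
The phone screen is completed: Mar 19, 2012 + 6 days = Mar 25, 2012.
The onsite loop is held: Mar 25, 2012 + 90 days = Jun 23, 2012.
The candidate's start date arrives: Jun 23, 2012 + 6 days = Jun 29, 2012.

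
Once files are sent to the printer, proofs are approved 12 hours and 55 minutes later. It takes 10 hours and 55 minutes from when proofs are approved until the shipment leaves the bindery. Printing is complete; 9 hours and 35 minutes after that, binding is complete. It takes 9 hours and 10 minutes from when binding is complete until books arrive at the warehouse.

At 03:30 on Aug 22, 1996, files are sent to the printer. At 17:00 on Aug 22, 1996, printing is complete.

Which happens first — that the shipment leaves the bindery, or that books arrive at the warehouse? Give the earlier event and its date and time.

The shipment leaves the bindery — 03:20 on Aug 23, 1996

Files are sent to the printer: 03:30 Aug 22, 1996.
Proofs are approved: 03:30 Aug 22, 1996 + 12h55m = 16:25 Aug 22, 1996.
The shipment leaves the bindery: 16:25 Aug 22, 1996 + 10h55m = 03:20 Aug 23, 1996.
Printing is complete: 17:00 Aug 22, 1996.
Binding is complete: 17:00 Aug 22, 1996 + 9h35m = 02:35 Aug 23, 1996.
Books arrive at the warehouse: 02:35 Aug 23, 1996 + 9h10m = 11:45 Aug 23, 1996.
Comparing: the shipment leaves the bindery at 03:20 Aug 23, 1996 vs books arrive at the warehouse at 11:45 Aug 23, 1996. Earlier: the shipment leaves the bindery.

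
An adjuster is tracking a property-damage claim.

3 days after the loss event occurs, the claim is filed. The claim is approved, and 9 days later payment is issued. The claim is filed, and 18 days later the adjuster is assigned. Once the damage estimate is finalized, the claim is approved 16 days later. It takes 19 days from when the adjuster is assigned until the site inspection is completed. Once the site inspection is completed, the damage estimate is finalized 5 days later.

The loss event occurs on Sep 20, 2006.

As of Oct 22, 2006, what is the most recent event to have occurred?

The loss event occurs: Sep 20, 2006.
The claim is filed: Sep 20, 2006 + 3 days = Sep 23, 2006.
The adjuster is assigned: Sep 23, 2006 + 18 days = Oct 11, 2006.
The site inspection is completed: Oct 11, 2006 + 19 days = Oct 30, 2006.
The damage estimate is finalized: Oct 30, 2006 + 5 days = Nov 4, 2006.
The claim is approved: Nov 4, 2006 + 16 days = Nov 20, 2006.
Payment is issued: Nov 20, 2006 + 9 days = Nov 29, 2006.
Oct 22, 2006 falls between when the adjuster is assigned (Oct 11, 2006) and when the site inspection is completed (Oct 30, 2006).

The adjuster is assigned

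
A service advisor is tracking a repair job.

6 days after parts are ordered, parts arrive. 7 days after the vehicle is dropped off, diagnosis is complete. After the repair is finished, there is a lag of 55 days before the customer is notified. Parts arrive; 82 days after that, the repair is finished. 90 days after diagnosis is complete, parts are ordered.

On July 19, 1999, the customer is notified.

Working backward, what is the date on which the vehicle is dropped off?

The customer is notified: Jul 19, 1999.
The repair is finished: Jul 19, 1999 − 55 days = May 25, 1999.
Parts arrive: May 25, 1999 − 82 days = Mar 4, 1999.
Parts are ordered: Mar 4, 1999 − 6 days = Feb 26, 1999.
Diagnosis is complete: Feb 26, 1999 − 90 days = Nov 28, 1998.
The vehicle is dropped off: Nov 28, 1998 − 7 days = Nov 21, 1998.

November 21, 1998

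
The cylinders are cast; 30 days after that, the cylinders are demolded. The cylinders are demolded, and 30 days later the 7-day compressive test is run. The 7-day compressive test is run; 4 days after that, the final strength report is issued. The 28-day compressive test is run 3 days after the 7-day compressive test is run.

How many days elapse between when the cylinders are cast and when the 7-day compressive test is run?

60 days

Causal path: the cylinders are cast → the cylinders are demolded → the 7-day compressive test is run.
Total delay along the path: 30 + 30 = 60 days.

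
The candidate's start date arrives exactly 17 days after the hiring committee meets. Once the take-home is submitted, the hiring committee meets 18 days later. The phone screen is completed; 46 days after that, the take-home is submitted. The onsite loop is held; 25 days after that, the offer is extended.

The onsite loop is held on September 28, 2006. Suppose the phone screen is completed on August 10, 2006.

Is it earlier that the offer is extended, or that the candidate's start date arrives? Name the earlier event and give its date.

The offer is extended — October 23, 2006

The onsite loop is held: Sep 28, 2006.
The offer is extended: Sep 28, 2006 + 25 days = Oct 23, 2006.
The phone screen is completed: Aug 10, 2006.
The take-home is submitted: Aug 10, 2006 + 46 days = Sep 25, 2006.
The hiring committee meets: Sep 25, 2006 + 18 days = Oct 13, 2006.
The candidate's start date arrives: Oct 13, 2006 + 17 days = Oct 30, 2006.
Comparing: the offer is extended on Oct 23, 2006 vs the candidate's start date arrives on Oct 30, 2006. Earlier: the offer is extended.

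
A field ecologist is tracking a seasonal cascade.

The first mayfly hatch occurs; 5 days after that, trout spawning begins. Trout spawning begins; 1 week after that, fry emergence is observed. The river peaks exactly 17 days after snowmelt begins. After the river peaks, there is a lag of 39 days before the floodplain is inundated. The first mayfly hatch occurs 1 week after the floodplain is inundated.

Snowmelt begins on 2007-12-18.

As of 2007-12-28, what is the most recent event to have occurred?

Snowmelt begins: Dec 18, 2007.
The river peaks: Dec 18, 2007 + 17 days = Jan 4, 2008.
The floodplain is inundated: Jan 4, 2008 + 39 days = Feb 12, 2008.
The first mayfly hatch occurs: Feb 12, 2008 + 1 week = Feb 19, 2008.
Trout spawning begins: Feb 19, 2008 + 5 days = Feb 24, 2008.
Fry emergence is observed: Feb 24, 2008 + 1 week = Mar 2, 2008.
Dec 28, 2007 falls between when snowmelt begins (Dec 18, 2007) and when the river peaks (Jan 4, 2008).

Snowmelt begins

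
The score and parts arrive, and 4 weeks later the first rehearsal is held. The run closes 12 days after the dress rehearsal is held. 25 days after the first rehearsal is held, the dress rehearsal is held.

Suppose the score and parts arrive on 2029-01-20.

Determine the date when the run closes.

The score and parts arrive: Jan 20, 2029.
The first rehearsal is held: Jan 20, 2029 + 4 weeks = Feb 17, 2029.
The dress rehearsal is held: Feb 17, 2029 + 25 days = Mar 14, 2029.
The run closes: Mar 14, 2029 + 12 days = Mar 26, 2029.

2029-03-26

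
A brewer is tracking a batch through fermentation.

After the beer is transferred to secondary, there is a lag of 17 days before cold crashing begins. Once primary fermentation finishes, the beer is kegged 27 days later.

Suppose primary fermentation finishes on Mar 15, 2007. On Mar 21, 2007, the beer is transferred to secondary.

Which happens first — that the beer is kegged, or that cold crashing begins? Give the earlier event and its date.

Primary fermentation finishes: Mar 15, 2007.
The beer is kegged: Mar 15, 2007 + 27 days = Apr 11, 2007.
The beer is transferred to secondary: Mar 21, 2007.
Cold crashing begins: Mar 21, 2007 + 17 days = Apr 7, 2007.
Comparing: the beer is kegged on Apr 11, 2007 vs cold crashing begins on Apr 7, 2007. Earlier: cold crashing begins.

Cold crashing begins — Apr 7, 2007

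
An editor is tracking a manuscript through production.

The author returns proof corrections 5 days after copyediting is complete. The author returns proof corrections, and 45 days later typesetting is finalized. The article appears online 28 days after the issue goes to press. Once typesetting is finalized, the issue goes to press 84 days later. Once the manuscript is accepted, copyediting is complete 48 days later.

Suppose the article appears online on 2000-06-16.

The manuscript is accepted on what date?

1999-11-19

The article appears online: Jun 16, 2000.
The issue goes to press: Jun 16, 2000 − 28 days = May 19, 2000.
Typesetting is finalized: May 19, 2000 − 84 days = Feb 25, 2000.
The author returns proof corrections: Feb 25, 2000 − 45 days = Jan 11, 2000.
Copyediting is complete: Jan 11, 2000 − 5 days = Jan 6, 2000.
The manuscript is accepted: Jan 6, 2000 − 48 days = Nov 19, 1999.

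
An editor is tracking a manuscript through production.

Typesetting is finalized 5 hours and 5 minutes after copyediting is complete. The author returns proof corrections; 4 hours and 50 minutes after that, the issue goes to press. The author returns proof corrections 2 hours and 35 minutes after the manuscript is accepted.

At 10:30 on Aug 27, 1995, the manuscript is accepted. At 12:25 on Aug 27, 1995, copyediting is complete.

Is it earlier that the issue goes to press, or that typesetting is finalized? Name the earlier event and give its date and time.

Typesetting is finalized — 17:30 on Aug 27, 1995

The manuscript is accepted: 10:30 Aug 27, 1995.
The author returns proof corrections: 10:30 Aug 27, 1995 + 2h35m = 13:05 Aug 27, 1995.
The issue goes to press: 13:05 Aug 27, 1995 + 4h50m = 17:55 Aug 27, 1995.
Copyediting is complete: 12:25 Aug 27, 1995.
Typesetting is finalized: 12:25 Aug 27, 1995 + 5h05m = 17:30 Aug 27, 1995.
Comparing: the issue goes to press at 17:55 Aug 27, 1995 vs typesetting is finalized at 17:30 Aug 27, 1995. Earlier: typesetting is finalized.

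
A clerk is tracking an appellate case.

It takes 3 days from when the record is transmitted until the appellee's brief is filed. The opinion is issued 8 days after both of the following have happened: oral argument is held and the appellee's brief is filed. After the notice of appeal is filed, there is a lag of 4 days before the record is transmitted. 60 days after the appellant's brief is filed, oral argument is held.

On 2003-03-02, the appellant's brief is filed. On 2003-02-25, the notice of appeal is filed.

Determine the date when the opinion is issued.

The appellant's brief is filed: Mar 2, 2003.
Oral argument is held: Mar 2, 2003 + 60 days = May 1, 2003.
The notice of appeal is filed: Feb 25, 2003.
The record is transmitted: Feb 25, 2003 + 4 days = Mar 1, 2003.
The appellee's brief is filed: Mar 1, 2003 + 3 days = Mar 4, 2003.
Both prerequisites met — oral argument is held (May 1, 2003), the appellee's brief is filed (Mar 4, 2003); the later is May 1, 2003.
The opinion is issued: May 1, 2003 + 8 days = May 9, 2003.

2003-05-09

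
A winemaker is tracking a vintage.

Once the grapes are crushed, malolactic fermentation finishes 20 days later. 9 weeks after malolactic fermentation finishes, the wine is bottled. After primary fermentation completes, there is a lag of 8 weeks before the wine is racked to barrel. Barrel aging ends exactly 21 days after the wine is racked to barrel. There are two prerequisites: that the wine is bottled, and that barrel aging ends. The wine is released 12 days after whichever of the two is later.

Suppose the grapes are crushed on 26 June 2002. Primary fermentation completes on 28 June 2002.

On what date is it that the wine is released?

29 September 2002

The grapes are crushed: Jun 26, 2002.
Malolactic fermentation finishes: Jun 26, 2002 + 20 days = Jul 16, 2002.
The wine is bottled: Jul 16, 2002 + 9 weeks = Sep 17, 2002.
Primary fermentation completes: Jun 28, 2002.
The wine is racked to barrel: Jun 28, 2002 + 8 weeks = Aug 23, 2002.
Barrel aging ends: Aug 23, 2002 + 21 days = Sep 13, 2002.
Both prerequisites met — the wine is bottled (Sep 17, 2002), barrel aging ends (Sep 13, 2002); the later is Sep 17, 2002.
The wine is released: Sep 17, 2002 + 12 days = Sep 29, 2002.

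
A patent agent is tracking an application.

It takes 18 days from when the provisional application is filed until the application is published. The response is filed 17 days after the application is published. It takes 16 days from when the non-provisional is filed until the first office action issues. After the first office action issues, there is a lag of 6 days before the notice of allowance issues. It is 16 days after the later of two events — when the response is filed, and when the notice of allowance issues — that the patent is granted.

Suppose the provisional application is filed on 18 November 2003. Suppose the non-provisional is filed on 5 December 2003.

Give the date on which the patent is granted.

The provisional application is filed: Nov 18, 2003.
The application is published: Nov 18, 2003 + 18 days = Dec 6, 2003.
The response is filed: Dec 6, 2003 + 17 days = Dec 23, 2003.
The non-provisional is filed: Dec 5, 2003.
The first office action issues: Dec 5, 2003 + 16 days = Dec 21, 2003.
The notice of allowance issues: Dec 21, 2003 + 6 days = Dec 27, 2003.
Both prerequisites met — the response is filed (Dec 23, 2003), the notice of allowance issues (Dec 27, 2003); the later is Dec 27, 2003.
The patent is granted: Dec 27, 2003 + 16 days = Jan 12, 2004.

12 January 2004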